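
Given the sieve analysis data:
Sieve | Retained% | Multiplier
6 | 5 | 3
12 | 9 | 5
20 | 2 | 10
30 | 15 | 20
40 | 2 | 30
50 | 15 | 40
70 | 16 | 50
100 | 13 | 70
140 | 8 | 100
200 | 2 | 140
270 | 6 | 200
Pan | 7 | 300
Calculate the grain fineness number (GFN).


Formula: GFN = sum(pct * multiplier) / sum(pct)
sum(pct * multiplier) = 7130
sum(pct) = 100
GFN = 7130 / 100 = 71.30

Answer: 71.30


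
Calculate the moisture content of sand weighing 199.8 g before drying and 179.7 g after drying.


Formula: MC = (W_wet - W_dry) / W_wet * 100
Water mass = 199.8 - 179.7 = 20.1 g
MC = 20.1 / 199.8 * 100 = 10.0601%


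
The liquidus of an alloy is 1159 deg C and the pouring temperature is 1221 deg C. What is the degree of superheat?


Formula: Superheat = T_pour - T_melt
Superheat = 1221 - 1159 = 62 deg C


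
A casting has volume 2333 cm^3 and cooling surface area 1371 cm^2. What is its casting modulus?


Formula: Casting Modulus M = V / A
M = 2333 cm^3 / 1371 cm^2 = 1.7017 cm

1.7017 cm


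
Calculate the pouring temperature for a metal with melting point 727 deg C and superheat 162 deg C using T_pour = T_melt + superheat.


Formula: T_pour = T_melt + Superheat
T_pour = 727 + 162 = 889 deg C

Answer: 889 deg C


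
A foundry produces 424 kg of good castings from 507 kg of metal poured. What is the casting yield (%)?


Formula: Casting Yield = (W_good / W_total) * 100
Yield = (424 kg / 507 kg) * 100 = 83.6292%

83.6292%


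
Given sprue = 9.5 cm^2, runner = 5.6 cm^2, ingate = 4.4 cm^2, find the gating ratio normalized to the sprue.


Sprue:Runner:Ingate = 1 : 5.6/9.5 : 4.4/9.5 = 1:0.59:0.46

1:0.59:0.46


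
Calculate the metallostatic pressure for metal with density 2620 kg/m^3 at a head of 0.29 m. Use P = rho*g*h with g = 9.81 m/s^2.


Formula: P = rho * g * h
rho * g = 2620 * 9.81 = 25702.2 N/m^3
P = 25702.2 * 0.29 = 7453.6380 Pa

Final answer: 7453.6380 Pa


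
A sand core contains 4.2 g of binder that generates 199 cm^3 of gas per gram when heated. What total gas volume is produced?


Formula: V_gas = W_binder * gas_evolution_rate
V = 4.2 g * 199 cm^3/g = 835.8000 cm^3

835.8000 cm^3


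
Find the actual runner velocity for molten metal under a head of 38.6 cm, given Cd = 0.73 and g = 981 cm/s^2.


Formula: v = Cd * sqrt(2 * g * h)  (Torricelli with discharge coefficient)
2*g*h = 2 * 981 * 38.6 = 75733.2 cm^2/s^2
sqrt(75733.2) = 275.19666 cm/s
v = 0.73 * 275.19666 = 200.8936 cm/s

Answer: 200.8936 cm/s


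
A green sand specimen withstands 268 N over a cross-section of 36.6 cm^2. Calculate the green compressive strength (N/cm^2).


Formula: Compressive Strength = Force / Area
Strength = 268 N / 36.6 cm^2 = 7.3224 N/cm^2

Answer: 7.3224 N/cm^2


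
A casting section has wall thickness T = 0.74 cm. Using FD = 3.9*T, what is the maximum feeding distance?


Formula: FD = 3.9 * T  (riser feeding-distance rule)
FD = 3.9 * 0.74 cm = 2.8860 cm

2.8860 cm


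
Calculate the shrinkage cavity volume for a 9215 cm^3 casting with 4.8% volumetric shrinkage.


Formula: V_shrink = V_casting * shrinkage_pct / 100
V_shrink = 9215 cm^3 * 4.8 / 100 = 442.3200 cm^3

Final answer: 442.3200 cm^3


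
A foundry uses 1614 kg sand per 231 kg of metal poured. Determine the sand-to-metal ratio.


Formula: Sand-to-Metal Ratio = W_sand / W_metal
Ratio = 1614 kg / 231 kg = 6.9870


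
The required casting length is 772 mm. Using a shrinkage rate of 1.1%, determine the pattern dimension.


Formula: L_pattern = L_casting * (1 + shrinkage_rate/100)
Shrinkage factor = 1 + 1.1/100 = 1.011
L_pattern = 772 mm * 1.011 = 780.4920 mm

780.4920 mm


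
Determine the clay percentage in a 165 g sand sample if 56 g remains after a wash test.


Formula: Clay% = (W_total - W_washed) / W_total * 100
Clay mass = 165 - 56 = 109 g
Clay% = 109 / 165 * 100 = 66.0606%

66.0606%


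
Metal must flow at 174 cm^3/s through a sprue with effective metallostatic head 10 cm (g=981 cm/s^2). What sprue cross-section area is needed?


Formula: v = sqrt(2*g*h), A = Q/v
Velocity: v = sqrt(2 * 981 * 10) = sqrt(19620) = 140.0714 cm/s
Sprue area: A = Q / v = 174 / 140.0714 = 1.2422 cm^2

Answer: 1.2422 cm^2


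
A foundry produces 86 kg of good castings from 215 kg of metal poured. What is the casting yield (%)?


Formula: Casting Yield = (W_good / W_total) * 100
Yield = (86 kg / 215 kg) * 100 = 40.0000%

Final answer: 40.0000%


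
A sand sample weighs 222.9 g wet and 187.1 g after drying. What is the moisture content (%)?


Formula: MC = (W_wet - W_dry) / W_wet * 100
Water mass = 222.9 - 187.1 = 35.8 g
MC = 35.8 / 222.9 * 100 = 16.0610%


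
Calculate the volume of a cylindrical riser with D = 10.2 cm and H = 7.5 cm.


Formula: V = pi * (D/2)^2 * H  (cylinder volume)
Radius = D/2 = 10.2/2 = 5.1 cm
V = pi * 5.1^2 * 7.5 = 612.8462 cm^3

Final answer: 612.8462 cm^3


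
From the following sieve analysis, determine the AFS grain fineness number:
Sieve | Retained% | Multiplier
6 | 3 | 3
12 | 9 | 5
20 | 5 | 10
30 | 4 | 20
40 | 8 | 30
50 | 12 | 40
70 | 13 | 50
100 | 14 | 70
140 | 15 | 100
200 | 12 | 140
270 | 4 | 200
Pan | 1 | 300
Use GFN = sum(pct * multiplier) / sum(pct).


Formula: GFN = sum(pct * multiplier) / sum(pct)
sum(pct * multiplier) = 6814
sum(pct) = 100
GFN = 6814 / 100 = 68.14

Final answer: 68.14


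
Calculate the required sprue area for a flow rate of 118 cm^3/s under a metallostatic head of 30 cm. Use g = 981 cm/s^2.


Formula: v = sqrt(2*g*h), A = Q/v
Velocity: v = sqrt(2 * 981 * 30) = sqrt(58860) = 242.6108 cm/s
Sprue area: A = Q / v = 118 / 242.6108 = 0.4864 cm^2

0.4864 cm^2


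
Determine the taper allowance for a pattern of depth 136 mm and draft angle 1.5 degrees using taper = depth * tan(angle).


Formula: taper = depth * tan(draft_angle)
tan(1.5 deg) = 0.0261859
taper = 136 mm * 0.0261859 = 3.5613 mm

3.5613 mm


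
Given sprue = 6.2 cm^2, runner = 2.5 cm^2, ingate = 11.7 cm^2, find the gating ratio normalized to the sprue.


Sprue:Runner:Ingate = 1 : 2.5/6.2 : 11.7/6.2 = 1:0.40:1.89


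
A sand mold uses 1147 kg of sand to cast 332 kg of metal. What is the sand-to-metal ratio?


Formula: Sand-to-Metal Ratio = W_sand / W_metal
Ratio = 1147 kg / 332 kg = 3.4548

Final answer: 3.4548


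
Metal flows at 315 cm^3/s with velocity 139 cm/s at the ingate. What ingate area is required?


Formula: A_ingate = Q / v  (continuity equation)
A = 315 cm^3/s / 139 cm/s = 2.2662 cm^2

Final answer: 2.2662 cm^2


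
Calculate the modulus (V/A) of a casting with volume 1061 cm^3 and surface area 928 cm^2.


Formula: Casting Modulus M = V / A
M = 1061 cm^3 / 928 cm^2 = 1.1433 cm

Final answer: 1.1433 cm


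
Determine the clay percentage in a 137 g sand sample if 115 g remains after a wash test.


Formula: Clay% = (W_total - W_washed) / W_total * 100
Clay mass = 137 - 115 = 22 g
Clay% = 22 / 137 * 100 = 16.0584%

Answer: 16.0584%


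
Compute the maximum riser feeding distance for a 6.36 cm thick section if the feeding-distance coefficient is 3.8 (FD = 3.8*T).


Formula: FD = 3.8 * T  (riser feeding-distance rule)
FD = 3.8 * 6.36 cm = 24.1680 cm

Answer: 24.1680 cm


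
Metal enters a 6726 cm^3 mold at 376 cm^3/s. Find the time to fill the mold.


Formula: t_fill = V_mold / Q_flow
t = 6726 cm^3 / 376 cm^3/s = 17.8883 s


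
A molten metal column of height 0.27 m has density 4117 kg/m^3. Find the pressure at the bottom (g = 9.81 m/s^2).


Formula: P = rho * g * h
rho * g = 4117 * 9.81 = 40387.77 N/m^3
P = 40387.77 * 0.27 = 10904.6979 Pa

Answer: 10904.6979 Pa


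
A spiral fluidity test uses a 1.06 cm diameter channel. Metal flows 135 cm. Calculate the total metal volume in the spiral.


Formula: V = pi * (d/2)^2 * L  (cylinder volume)
Radius = 1.06/2 = 0.53 cm
V = pi * 0.53^2 * 135 = 119.1339 cm^3


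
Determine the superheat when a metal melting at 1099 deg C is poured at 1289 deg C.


Formula: Superheat = T_pour - T_melt
Superheat = 1289 - 1099 = 190 deg C

Answer: 190 deg C


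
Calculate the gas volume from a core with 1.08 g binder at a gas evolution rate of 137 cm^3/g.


Formula: V_gas = W_binder * gas_evolution_rate
V = 1.08 g * 137 cm^3/g = 147.9600 cm^3


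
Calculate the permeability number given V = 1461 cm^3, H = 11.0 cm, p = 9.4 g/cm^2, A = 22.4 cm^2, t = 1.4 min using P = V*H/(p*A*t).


Formula: Permeability Number P = (V * H) / (p * A * t)
Numerator: V * H = 1461 * 11.0 = 16071.0
Denominator: p * A * t = 9.4 * 22.4 * 1.4 = 294.784
P = 16071.0 / 294.784 = 54.5179

Answer: 54.5179


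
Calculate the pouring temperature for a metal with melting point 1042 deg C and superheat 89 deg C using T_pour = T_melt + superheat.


Formula: T_pour = T_melt + Superheat
T_pour = 1042 + 89 = 1131 deg C

1131 deg C


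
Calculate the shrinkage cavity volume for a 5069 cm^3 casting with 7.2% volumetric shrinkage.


Formula: V_shrink = V_casting * shrinkage_pct / 100
V_shrink = 5069 cm^3 * 7.2 / 100 = 364.9680 cm^3

Answer: 364.9680 cm^3


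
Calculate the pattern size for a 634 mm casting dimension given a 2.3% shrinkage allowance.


Formula: L_pattern = L_casting * (1 + shrinkage_rate/100)
Shrinkage factor = 1 + 2.3/100 = 1.023
L_pattern = 634 mm * 1.023 = 648.5820 mm

648.5820 mm


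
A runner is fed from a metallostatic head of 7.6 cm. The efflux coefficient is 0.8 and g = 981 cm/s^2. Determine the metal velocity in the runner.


Formula: v = Cd * sqrt(2 * g * h)  (Torricelli with discharge coefficient)
2*g*h = 2 * 981 * 7.6 = 14911.2 cm^2/s^2
sqrt(14911.2) = 122.11142 cm/s
v = 0.8 * 122.11142 = 97.6891 cm/s

Final answer: 97.6891 cm/s


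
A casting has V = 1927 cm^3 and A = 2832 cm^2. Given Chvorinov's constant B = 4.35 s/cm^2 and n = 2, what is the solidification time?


Formula: t_s = B * (V/A)^n  (Chvorinov's rule, n=2)
Modulus M = V/A = 1927/2832 = 0.680438 cm
M^2 = 0.680438^2 = 0.462996 cm^2
t_s = 4.35 * 0.462996 = 2.0140 s

Answer: 2.0140 s


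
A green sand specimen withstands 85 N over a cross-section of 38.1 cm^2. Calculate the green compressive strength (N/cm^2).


Formula: Compressive Strength = Force / Area
Strength = 85 N / 38.1 cm^2 = 2.2310 N/cm^2

2.2310 N/cm^2


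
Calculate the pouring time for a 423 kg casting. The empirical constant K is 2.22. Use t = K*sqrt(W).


Formula: t = K * sqrt(W)
sqrt(W) = sqrt(423) = 20.56696
t = 2.22 * 20.56696 = 45.6587 s

Answer: 45.6587 s


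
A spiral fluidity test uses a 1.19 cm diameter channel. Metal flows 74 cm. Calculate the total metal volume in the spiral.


Formula: V = pi * (d/2)^2 * L  (cylinder volume)
Radius = 1.19/2 = 0.595 cm
V = pi * 0.595^2 * 74 = 82.3030 cm^3

Final answer: 82.3030 cm^3


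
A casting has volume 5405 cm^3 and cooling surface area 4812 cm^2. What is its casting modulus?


Formula: Casting Modulus M = V / A
M = 5405 cm^3 / 4812 cm^2 = 1.1232 cm

1.1232 cm


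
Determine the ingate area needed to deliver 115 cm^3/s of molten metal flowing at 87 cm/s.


Formula: A_ingate = Q / v  (continuity equation)
A = 115 cm^3/s / 87 cm/s = 1.3218 cm^2

1.3218 cm^2


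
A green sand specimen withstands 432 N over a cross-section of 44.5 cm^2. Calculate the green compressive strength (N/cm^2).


Formula: Compressive Strength = Force / Area
Strength = 432 N / 44.5 cm^2 = 9.7079 N/cm^2

Final answer: 9.7079 N/cm^2


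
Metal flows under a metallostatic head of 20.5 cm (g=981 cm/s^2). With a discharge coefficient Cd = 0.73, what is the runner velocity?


Formula: v = Cd * sqrt(2 * g * h)  (Torricelli with discharge coefficient)
2*g*h = 2 * 981 * 20.5 = 40221.0 cm^2/s^2
sqrt(40221.0) = 200.55174 cm/s
v = 0.73 * 200.55174 = 146.4028 cm/s

Answer: 146.4028 cm/s


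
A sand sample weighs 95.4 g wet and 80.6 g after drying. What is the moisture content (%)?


Formula: MC = (W_wet - W_dry) / W_wet * 100
Water mass = 95.4 - 80.6 = 14.8 g
MC = 14.8 / 95.4 * 100 = 15.5136%

Final answer: 15.5136%


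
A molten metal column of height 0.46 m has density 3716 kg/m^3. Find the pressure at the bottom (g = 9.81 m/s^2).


Formula: P = rho * g * h
rho * g = 3716 * 9.81 = 36453.96 N/m^3
P = 36453.96 * 0.46 = 16768.8216 Pa

Final answer: 16768.8216 Pa


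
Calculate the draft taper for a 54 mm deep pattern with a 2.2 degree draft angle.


Formula: taper = depth * tan(draft_angle)
tan(2.2 deg) = 0.0384161
taper = 54 mm * 0.0384161 = 2.0745 mm

Final answer: 2.0745 mm


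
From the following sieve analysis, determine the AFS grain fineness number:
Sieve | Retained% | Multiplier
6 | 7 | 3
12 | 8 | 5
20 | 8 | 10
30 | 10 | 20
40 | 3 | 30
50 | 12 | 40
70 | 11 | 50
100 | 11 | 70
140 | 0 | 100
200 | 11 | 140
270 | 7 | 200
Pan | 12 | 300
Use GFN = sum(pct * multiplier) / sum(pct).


Formula: GFN = sum(pct * multiplier) / sum(pct)
sum(pct * multiplier) = 8771
sum(pct) = 100
GFN = 8771 / 100 = 87.71

87.71


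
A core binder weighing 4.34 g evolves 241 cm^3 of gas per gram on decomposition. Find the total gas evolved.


Formula: V_gas = W_binder * gas_evolution_rate
V = 4.34 g * 241 cm^3/g = 1045.9400 cm^3


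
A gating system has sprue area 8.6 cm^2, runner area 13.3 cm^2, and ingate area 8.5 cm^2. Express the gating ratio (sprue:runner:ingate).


Sprue:Runner:Ingate = 1 : 13.3/8.6 : 8.5/8.6 = 1:1.55:0.99

Final answer: 1:1.55:0.99


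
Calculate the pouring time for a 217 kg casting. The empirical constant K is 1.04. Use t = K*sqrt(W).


Formula: t = K * sqrt(W)
sqrt(W) = sqrt(217) = 14.73092
t = 1.04 * 14.73092 = 15.3202 s

Final answer: 15.3202 s


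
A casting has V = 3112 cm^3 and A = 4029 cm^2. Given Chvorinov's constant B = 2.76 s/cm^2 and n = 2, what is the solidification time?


Formula: t_s = B * (V/A)^n  (Chvorinov's rule, n=2)
Modulus M = V/A = 3112/4029 = 0.772400 cm
M^2 = 0.772400^2 = 0.596602 cm^2
t_s = 2.76 * 0.596602 = 1.6466 s

Final answer: 1.6466 s


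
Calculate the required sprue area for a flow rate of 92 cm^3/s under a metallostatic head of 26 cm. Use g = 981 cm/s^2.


Formula: v = sqrt(2*g*h), A = Q/v
Velocity: v = sqrt(2 * 981 * 26) = sqrt(51012) = 225.8584 cm/s
Sprue area: A = Q / v = 92 / 225.8584 = 0.4073 cm^2

0.4073 cm^2


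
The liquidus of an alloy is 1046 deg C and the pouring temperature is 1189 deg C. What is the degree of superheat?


Formula: Superheat = T_pour - T_melt
Superheat = 1189 - 1046 = 143 deg C

143 deg C


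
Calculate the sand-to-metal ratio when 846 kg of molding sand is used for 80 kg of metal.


Formula: Sand-to-Metal Ratio = W_sand / W_metal
Ratio = 846 kg / 80 kg = 10.5750

10.5750


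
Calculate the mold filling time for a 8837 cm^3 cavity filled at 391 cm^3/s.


Formula: t_fill = V_mold / Q_flow
t = 8837 cm^3 / 391 cm^3/s = 22.6010 s


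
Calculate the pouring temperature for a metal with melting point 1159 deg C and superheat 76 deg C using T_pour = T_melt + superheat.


Formula: T_pour = T_melt + Superheat
T_pour = 1159 + 76 = 1235 deg C


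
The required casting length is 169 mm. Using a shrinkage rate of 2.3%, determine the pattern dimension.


Formula: L_pattern = L_casting * (1 + shrinkage_rate/100)
Shrinkage factor = 1 + 2.3/100 = 1.023
L_pattern = 169 mm * 1.023 = 172.8870 mm

172.8870 mm


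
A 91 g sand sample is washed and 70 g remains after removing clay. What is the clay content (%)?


Formula: Clay% = (W_total - W_washed) / W_total * 100
Clay mass = 91 - 70 = 21 g
Clay% = 21 / 91 * 100 = 23.0769%

Answer: 23.0769%


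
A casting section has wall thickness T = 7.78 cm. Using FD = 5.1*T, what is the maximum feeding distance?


Formula: FD = 5.1 * T  (riser feeding-distance rule)
FD = 5.1 * 7.78 cm = 39.6780 cm

Answer: 39.6780 cm


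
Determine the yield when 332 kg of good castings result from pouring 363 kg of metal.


Formula: Casting Yield = (W_good / W_total) * 100
Yield = (332 kg / 363 kg) * 100 = 91.4601%

Answer: 91.4601%


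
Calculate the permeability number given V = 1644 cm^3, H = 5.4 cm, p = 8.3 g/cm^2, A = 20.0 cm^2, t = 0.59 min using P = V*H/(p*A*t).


Formula: Permeability Number P = (V * H) / (p * A * t)
Numerator: V * H = 1644 * 5.4 = 8877.6
Denominator: p * A * t = 8.3 * 20.0 * 0.59 = 97.94
P = 8877.6 / 97.94 = 90.6433

90.6433


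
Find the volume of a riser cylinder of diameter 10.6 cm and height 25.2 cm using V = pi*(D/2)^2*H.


Formula: V = pi * (D/2)^2 * H  (cylinder volume)
Radius = D/2 = 10.6/2 = 5.3 cm
V = pi * 5.3^2 * 25.2 = 2223.8329 cm^3

2223.8329 cm^3


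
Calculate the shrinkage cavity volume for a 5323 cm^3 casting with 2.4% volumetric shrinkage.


Formula: V_shrink = V_casting * shrinkage_pct / 100
V_shrink = 5323 cm^3 * 2.4 / 100 = 127.7520 cm^3

127.7520 cm^3


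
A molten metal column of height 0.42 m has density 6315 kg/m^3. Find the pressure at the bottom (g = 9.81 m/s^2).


Formula: P = rho * g * h
rho * g = 6315 * 9.81 = 61950.15 N/m^3
P = 61950.15 * 0.42 = 26019.0630 Pa

Answer: 26019.0630 Pa


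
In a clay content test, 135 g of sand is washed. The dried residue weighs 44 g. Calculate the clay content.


Formula: Clay% = (W_total - W_washed) / W_total * 100
Clay mass = 135 - 44 = 91 g
Clay% = 91 / 135 * 100 = 67.4074%

67.4074%


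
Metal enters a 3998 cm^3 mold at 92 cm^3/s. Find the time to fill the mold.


Formula: t_fill = V_mold / Q_flow
t = 3998 cm^3 / 92 cm^3/s = 43.4565 s

Final answer: 43.4565 s


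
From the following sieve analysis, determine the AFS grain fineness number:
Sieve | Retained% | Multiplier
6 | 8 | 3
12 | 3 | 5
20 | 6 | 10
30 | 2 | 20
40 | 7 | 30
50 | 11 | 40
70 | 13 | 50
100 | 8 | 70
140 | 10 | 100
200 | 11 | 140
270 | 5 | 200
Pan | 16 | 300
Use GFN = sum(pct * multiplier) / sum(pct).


Formula: GFN = sum(pct * multiplier) / sum(pct)
sum(pct * multiplier) = 10339
sum(pct) = 100
GFN = 10339 / 100 = 103.39

103.39


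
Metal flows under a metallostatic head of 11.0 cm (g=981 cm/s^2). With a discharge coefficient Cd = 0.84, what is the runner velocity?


Formula: v = Cd * sqrt(2 * g * h)  (Torricelli with discharge coefficient)
2*g*h = 2 * 981 * 11.0 = 21582.0 cm^2/s^2
sqrt(21582.0) = 146.90813 cm/s
v = 0.84 * 146.90813 = 123.4028 cm/s

Answer: 123.4028 cm/s


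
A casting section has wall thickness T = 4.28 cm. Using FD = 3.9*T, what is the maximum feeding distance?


Formula: FD = 3.9 * T  (riser feeding-distance rule)
FD = 3.9 * 4.28 cm = 16.6920 cm

Answer: 16.6920 cm


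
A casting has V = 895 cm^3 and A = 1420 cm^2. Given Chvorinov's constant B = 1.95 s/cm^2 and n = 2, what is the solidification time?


Formula: t_s = B * (V/A)^n  (Chvorinov's rule, n=2)
Modulus M = V/A = 895/1420 = 0.630282 cm
M^2 = 0.630282^2 = 0.397255 cm^2
t_s = 1.95 * 0.397255 = 0.7746 s

Answer: 0.7746 s


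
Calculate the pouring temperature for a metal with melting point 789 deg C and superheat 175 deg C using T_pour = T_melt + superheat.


Formula: T_pour = T_melt + Superheat
T_pour = 789 + 175 = 964 deg C

Final answer: 964 deg C


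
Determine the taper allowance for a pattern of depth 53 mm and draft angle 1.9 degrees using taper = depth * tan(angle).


Formula: taper = depth * tan(draft_angle)
tan(1.9 deg) = 0.0331734
taper = 53 mm * 0.0331734 = 1.7582 mm

Answer: 1.7582 mm


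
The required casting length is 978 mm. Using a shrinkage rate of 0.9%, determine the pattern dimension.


Formula: L_pattern = L_casting * (1 + shrinkage_rate/100)
Shrinkage factor = 1 + 0.9/100 = 1.009
L_pattern = 978 mm * 1.009 = 986.8020 mm

Final answer: 986.8020 mm


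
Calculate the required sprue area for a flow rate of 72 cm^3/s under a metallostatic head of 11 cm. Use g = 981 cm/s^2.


Formula: v = sqrt(2*g*h), A = Q/v
Velocity: v = sqrt(2 * 981 * 11) = sqrt(21582) = 146.9081 cm/s
Sprue area: A = Q / v = 72 / 146.9081 = 0.4901 cm^2

0.4901 cm^2


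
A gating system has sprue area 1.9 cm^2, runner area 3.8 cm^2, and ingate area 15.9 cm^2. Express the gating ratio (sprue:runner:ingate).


Sprue:Runner:Ingate = 1 : 3.8/1.9 : 15.9/1.9 = 1:2.00:8.37


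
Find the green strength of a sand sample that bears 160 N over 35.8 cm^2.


Formula: Compressive Strength = Force / Area
Strength = 160 N / 35.8 cm^2 = 4.4693 N/cm^2

Final answer: 4.4693 N/cm^2


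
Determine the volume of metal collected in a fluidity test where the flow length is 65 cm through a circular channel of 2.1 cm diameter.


Formula: V = pi * (d/2)^2 * L  (cylinder volume)
Radius = 2.1/2 = 1.05 cm
V = pi * 1.05^2 * 65 = 225.1344 cm^3

225.1344 cm^3


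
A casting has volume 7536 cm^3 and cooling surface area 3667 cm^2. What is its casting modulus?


Formula: Casting Modulus M = V / A
M = 7536 cm^3 / 3667 cm^2 = 2.0551 cm

Final answer: 2.0551 cm


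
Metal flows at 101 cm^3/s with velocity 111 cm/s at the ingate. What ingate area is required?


Formula: A_ingate = Q / v  (continuity equation)
A = 101 cm^3/s / 111 cm/s = 0.9099 cm^2

Answer: 0.9099 cm^2


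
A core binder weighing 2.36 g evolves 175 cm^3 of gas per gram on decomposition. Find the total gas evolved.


Formula: V_gas = W_binder * gas_evolution_rate
V = 2.36 g * 175 cm^3/g = 413.0000 cm^3

413.0000 cm^3


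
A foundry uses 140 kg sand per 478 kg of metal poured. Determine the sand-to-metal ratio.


Formula: Sand-to-Metal Ratio = W_sand / W_metal
Ratio = 140 kg / 478 kg = 0.2929

Final answer: 0.2929


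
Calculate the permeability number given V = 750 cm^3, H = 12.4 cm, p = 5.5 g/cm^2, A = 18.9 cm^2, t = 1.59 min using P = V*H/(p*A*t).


Formula: Permeability Number P = (V * H) / (p * A * t)
Numerator: V * H = 750 * 12.4 = 9300.0
Denominator: p * A * t = 5.5 * 18.9 * 1.59 = 165.2805
P = 9300.0 / 165.2805 = 56.2680

Final answer: 56.2680


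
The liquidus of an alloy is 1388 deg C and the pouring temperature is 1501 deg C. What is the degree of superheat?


Formula: Superheat = T_pour - T_melt
Superheat = 1501 - 1388 = 113 deg C


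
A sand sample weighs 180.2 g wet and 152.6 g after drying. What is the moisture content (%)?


Formula: MC = (W_wet - W_dry) / W_wet * 100
Water mass = 180.2 - 152.6 = 27.6 g
MC = 27.6 / 180.2 * 100 = 15.3163%

15.3163%


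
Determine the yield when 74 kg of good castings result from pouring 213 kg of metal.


Formula: Casting Yield = (W_good / W_total) * 100
Yield = (74 kg / 213 kg) * 100 = 34.7418%


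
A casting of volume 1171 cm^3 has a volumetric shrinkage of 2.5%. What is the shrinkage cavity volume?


Formula: V_shrink = V_casting * shrinkage_pct / 100
V_shrink = 1171 cm^3 * 2.5 / 100 = 29.2750 cm^3

Answer: 29.2750 cm^3


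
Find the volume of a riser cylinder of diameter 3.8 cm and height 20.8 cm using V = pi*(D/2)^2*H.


Formula: V = pi * (D/2)^2 * H  (cylinder volume)
Radius = D/2 = 3.8/2 = 1.9 cm
V = pi * 1.9^2 * 20.8 = 235.8959 cm^3

Answer: 235.8959 cm^3


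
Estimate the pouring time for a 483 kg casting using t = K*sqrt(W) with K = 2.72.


Formula: t = K * sqrt(W)
sqrt(W) = sqrt(483) = 21.97726
t = 2.72 * 21.97726 = 59.7781 s

Final answer: 59.7781 s


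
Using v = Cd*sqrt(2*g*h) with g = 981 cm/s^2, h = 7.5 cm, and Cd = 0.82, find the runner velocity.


Formula: v = Cd * sqrt(2 * g * h)  (Torricelli with discharge coefficient)
2*g*h = 2 * 981 * 7.5 = 14715.0 cm^2/s^2
sqrt(14715.0) = 121.30540 cm/s
v = 0.82 * 121.30540 = 99.4704 cm/s

99.4704 cm/s


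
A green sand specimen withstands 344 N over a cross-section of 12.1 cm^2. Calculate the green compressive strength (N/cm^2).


Formula: Compressive Strength = Force / Area
Strength = 344 N / 12.1 cm^2 = 28.4298 N/cm^2

28.4298 N/cm^2


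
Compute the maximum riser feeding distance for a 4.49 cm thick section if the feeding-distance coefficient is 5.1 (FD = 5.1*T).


Formula: FD = 5.1 * T  (riser feeding-distance rule)
FD = 5.1 * 4.49 cm = 22.8990 cm

Final answer: 22.8990 cm


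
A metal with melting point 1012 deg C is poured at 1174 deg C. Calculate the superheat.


Formula: Superheat = T_pour - T_melt
Superheat = 1174 - 1012 = 162 deg C

162 deg C


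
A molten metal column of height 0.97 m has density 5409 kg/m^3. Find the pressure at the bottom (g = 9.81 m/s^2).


Formula: P = rho * g * h
rho * g = 5409 * 9.81 = 53062.29 N/m^3
P = 53062.29 * 0.97 = 51470.4213 Pa


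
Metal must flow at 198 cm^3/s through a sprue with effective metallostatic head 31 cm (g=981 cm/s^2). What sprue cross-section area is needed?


Formula: v = sqrt(2*g*h), A = Q/v
Velocity: v = sqrt(2 * 981 * 31) = sqrt(60822) = 246.6212 cm/s
Sprue area: A = Q / v = 198 / 246.6212 = 0.8029 cm^2

0.8029 cm^2


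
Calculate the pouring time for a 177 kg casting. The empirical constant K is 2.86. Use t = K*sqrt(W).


Formula: t = K * sqrt(W)
sqrt(W) = sqrt(177) = 13.30413
t = 2.86 * 13.30413 = 38.0498 s

Final answer: 38.0498 s


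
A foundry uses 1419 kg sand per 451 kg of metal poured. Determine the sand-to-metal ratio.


Formula: Sand-to-Metal Ratio = W_sand / W_metal
Ratio = 1419 kg / 451 kg = 3.1463

Final answer: 3.1463


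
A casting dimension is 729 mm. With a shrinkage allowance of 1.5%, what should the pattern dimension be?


Formula: L_pattern = L_casting * (1 + shrinkage_rate/100)
Shrinkage factor = 1 + 1.5/100 = 1.015
L_pattern = 729 mm * 1.015 = 739.9350 mm

Answer: 739.9350 mm


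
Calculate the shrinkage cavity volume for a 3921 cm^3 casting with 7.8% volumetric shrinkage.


Formula: V_shrink = V_casting * shrinkage_pct / 100
V_shrink = 3921 cm^3 * 7.8 / 100 = 305.8380 cm^3

Final answer: 305.8380 cm^3


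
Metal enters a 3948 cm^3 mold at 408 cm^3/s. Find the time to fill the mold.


Formula: t_fill = V_mold / Q_flow
t = 3948 cm^3 / 408 cm^3/s = 9.6765 s

Answer: 9.6765 s


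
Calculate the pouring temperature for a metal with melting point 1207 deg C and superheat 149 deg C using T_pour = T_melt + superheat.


Formula: T_pour = T_melt + Superheat
T_pour = 1207 + 149 = 1356 deg C

Final answer: 1356 deg C


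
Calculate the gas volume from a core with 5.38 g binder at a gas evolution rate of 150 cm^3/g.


Formula: V_gas = W_binder * gas_evolution_rate
V = 5.38 g * 150 cm^3/g = 807.0000 cm^3

807.0000 cm^3


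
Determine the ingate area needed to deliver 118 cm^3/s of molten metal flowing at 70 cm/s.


Formula: A_ingate = Q / v  (continuity equation)
A = 118 cm^3/s / 70 cm/s = 1.6857 cm^2

1.6857 cm^2


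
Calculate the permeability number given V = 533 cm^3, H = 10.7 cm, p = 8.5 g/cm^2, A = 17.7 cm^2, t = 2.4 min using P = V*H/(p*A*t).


Formula: Permeability Number P = (V * H) / (p * A * t)
Numerator: V * H = 533 * 10.7 = 5703.1
Denominator: p * A * t = 8.5 * 17.7 * 2.4 = 361.08
P = 5703.1 / 361.08 = 15.7946


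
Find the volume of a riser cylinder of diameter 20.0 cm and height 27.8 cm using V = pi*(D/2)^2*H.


Formula: V = pi * (D/2)^2 * H  (cylinder volume)
Radius = D/2 = 20.0/2 = 10.0 cm
V = pi * 10.0^2 * 27.8 = 8733.6276 cm^3

Answer: 8733.6276 cm^3


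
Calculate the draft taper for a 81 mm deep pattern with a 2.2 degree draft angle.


Formula: taper = depth * tan(draft_angle)
tan(2.2 deg) = 0.0384161
taper = 81 mm * 0.0384161 = 3.1117 mm

Final answer: 3.1117 mm


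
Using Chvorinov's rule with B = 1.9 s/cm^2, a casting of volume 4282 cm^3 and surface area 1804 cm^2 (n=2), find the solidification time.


Formula: t_s = B * (V/A)^n  (Chvorinov's rule, n=2)
Modulus M = V/A = 4282/1804 = 2.373614 cm
M^2 = 2.373614^2 = 5.634043 cm^2
t_s = 1.9 * 5.634043 = 10.7047 s

Final answer: 10.7047 s


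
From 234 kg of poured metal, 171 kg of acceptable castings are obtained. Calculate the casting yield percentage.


Formula: Casting Yield = (W_good / W_total) * 100
Yield = (171 kg / 234 kg) * 100 = 73.0769%

Answer: 73.0769%


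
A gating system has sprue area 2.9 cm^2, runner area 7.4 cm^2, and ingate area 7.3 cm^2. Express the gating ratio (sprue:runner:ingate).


Sprue:Runner:Ingate = 1 : 7.4/2.9 : 7.3/2.9 = 1:2.55:2.52


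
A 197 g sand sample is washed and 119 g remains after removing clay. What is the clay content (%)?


Formula: Clay% = (W_total - W_washed) / W_total * 100
Clay mass = 197 - 119 = 78 g
Clay% = 78 / 197 * 100 = 39.5939%

39.5939%


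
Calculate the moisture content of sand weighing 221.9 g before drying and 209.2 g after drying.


Formula: MC = (W_wet - W_dry) / W_wet * 100
Water mass = 221.9 - 209.2 = 12.7 g
MC = 12.7 / 221.9 * 100 = 5.7233%

Final answer: 5.7233%


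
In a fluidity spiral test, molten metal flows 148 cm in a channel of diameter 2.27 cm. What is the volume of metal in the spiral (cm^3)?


Formula: V = pi * (d/2)^2 * L  (cylinder volume)
Radius = 2.27/2 = 1.135 cm
V = pi * 1.135^2 * 148 = 598.9676 cm^3

Final answer: 598.9676 cm^3


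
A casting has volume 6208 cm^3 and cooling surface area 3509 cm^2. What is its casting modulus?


Formula: Casting Modulus M = V / A
M = 6208 cm^3 / 3509 cm^2 = 1.7692 cm


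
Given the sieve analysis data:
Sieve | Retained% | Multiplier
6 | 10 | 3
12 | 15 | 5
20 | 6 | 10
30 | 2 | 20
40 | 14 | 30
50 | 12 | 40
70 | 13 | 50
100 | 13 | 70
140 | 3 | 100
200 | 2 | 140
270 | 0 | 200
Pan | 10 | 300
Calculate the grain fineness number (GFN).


Formula: GFN = sum(pct * multiplier) / sum(pct)
sum(pct * multiplier) = 6245
sum(pct) = 100
GFN = 6245 / 100 = 62.45

Final answer: 62.45


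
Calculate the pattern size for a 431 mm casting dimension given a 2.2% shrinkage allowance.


Formula: L_pattern = L_casting * (1 + shrinkage_rate/100)
Shrinkage factor = 1 + 2.2/100 = 1.022
L_pattern = 431 mm * 1.022 = 440.4820 mm

440.4820 mm


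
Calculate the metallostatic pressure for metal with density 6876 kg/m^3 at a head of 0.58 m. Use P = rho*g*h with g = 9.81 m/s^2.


Formula: P = rho * g * h
rho * g = 6876 * 9.81 = 67453.56 N/m^3
P = 67453.56 * 0.58 = 39123.0648 Pa


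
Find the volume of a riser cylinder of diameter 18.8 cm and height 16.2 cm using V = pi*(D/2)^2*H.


Formula: V = pi * (D/2)^2 * H  (cylinder volume)
Radius = D/2 = 18.8/2 = 9.4 cm
V = pi * 9.4^2 * 16.2 = 4496.9763 cm^3

Answer: 4496.9763 cm^3


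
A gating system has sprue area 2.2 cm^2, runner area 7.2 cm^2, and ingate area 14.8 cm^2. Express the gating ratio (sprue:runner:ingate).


Sprue:Runner:Ingate = 1 : 7.2/2.2 : 14.8/2.2 = 1:3.27:6.73

1:3.27:6.73


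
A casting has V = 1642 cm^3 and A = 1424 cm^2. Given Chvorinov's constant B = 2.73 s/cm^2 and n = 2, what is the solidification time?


Formula: t_s = B * (V/A)^n  (Chvorinov's rule, n=2)
Modulus M = V/A = 1642/1424 = 1.153090 cm
M^2 = 1.153090^2 = 1.329617 cm^2
t_s = 2.73 * 1.329617 = 3.6299 s

3.6299 s


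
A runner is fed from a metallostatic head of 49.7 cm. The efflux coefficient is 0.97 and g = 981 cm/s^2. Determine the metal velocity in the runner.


Formula: v = Cd * sqrt(2 * g * h)  (Torricelli with discharge coefficient)
2*g*h = 2 * 981 * 49.7 = 97511.4 cm^2/s^2
sqrt(97511.4) = 312.26815 cm/s
v = 0.97 * 312.26815 = 302.9001 cm/s

302.9001 cm/s


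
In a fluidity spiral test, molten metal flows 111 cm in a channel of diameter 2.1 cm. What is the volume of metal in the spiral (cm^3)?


Formula: V = pi * (d/2)^2 * L  (cylinder volume)
Radius = 2.1/2 = 1.05 cm
V = pi * 1.05^2 * 111 = 384.4603 cm^3


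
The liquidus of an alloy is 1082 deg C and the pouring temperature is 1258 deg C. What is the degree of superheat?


Formula: Superheat = T_pour - T_melt
Superheat = 1258 - 1082 = 176 deg C

176 deg C


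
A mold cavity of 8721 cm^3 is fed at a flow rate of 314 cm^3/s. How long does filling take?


Formula: t_fill = V_mold / Q_flow
t = 8721 cm^3 / 314 cm^3/s = 27.7739 s

27.7739 s


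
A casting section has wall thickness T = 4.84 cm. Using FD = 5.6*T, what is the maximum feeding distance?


Formula: FD = 5.6 * T  (riser feeding-distance rule)
FD = 5.6 * 4.84 cm = 27.1040 cm

Answer: 27.1040 cm


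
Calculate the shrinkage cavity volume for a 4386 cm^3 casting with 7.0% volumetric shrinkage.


Formula: V_shrink = V_casting * shrinkage_pct / 100
V_shrink = 4386 cm^3 * 7.0 / 100 = 307.0200 cm^3

Final answer: 307.0200 cm^3


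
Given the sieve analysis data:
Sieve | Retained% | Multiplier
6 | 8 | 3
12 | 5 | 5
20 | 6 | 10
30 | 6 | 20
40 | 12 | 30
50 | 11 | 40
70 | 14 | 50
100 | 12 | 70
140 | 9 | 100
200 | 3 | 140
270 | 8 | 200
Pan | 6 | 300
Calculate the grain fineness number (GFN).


Formula: GFN = sum(pct * multiplier) / sum(pct)
sum(pct * multiplier) = 7289
sum(pct) = 100
GFN = 7289 / 100 = 72.89

Final answer: 72.89


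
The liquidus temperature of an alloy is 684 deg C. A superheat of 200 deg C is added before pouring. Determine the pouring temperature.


Formula: T_pour = T_melt + Superheat
T_pour = 684 + 200 = 884 deg C

884 deg C


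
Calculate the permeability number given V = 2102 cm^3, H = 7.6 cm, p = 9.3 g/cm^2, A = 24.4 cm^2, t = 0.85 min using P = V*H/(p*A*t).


Formula: Permeability Number P = (V * H) / (p * A * t)
Numerator: V * H = 2102 * 7.6 = 15975.2
Denominator: p * A * t = 9.3 * 24.4 * 0.85 = 192.882
P = 15975.2 / 192.882 = 82.8237

Answer: 82.8237


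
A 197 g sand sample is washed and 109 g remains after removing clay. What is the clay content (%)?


Formula: Clay% = (W_total - W_washed) / W_total * 100
Clay mass = 197 - 109 = 88 g
Clay% = 88 / 197 * 100 = 44.6701%

44.6701%


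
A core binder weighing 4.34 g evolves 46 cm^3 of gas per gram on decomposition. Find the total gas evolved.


Formula: V_gas = W_binder * gas_evolution_rate
V = 4.34 g * 46 cm^3/g = 199.6400 cm^3

Answer: 199.6400 cm^3


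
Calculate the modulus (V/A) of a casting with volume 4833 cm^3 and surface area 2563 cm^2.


Formula: Casting Modulus M = V / A
M = 4833 cm^3 / 2563 cm^2 = 1.8857 cm

1.8857 cm


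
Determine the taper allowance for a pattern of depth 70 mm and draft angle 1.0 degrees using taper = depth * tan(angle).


Formula: taper = depth * tan(draft_angle)
tan(1.0 deg) = 0.0174551
taper = 70 mm * 0.0174551 = 1.2219 mm


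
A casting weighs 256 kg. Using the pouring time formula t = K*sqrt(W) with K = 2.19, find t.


Formula: t = K * sqrt(W)
sqrt(W) = sqrt(256) = 16.00000
t = 2.19 * 16.00000 = 35.0400 s

Final answer: 35.0400 s


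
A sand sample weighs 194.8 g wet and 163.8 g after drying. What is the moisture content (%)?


Formula: MC = (W_wet - W_dry) / W_wet * 100
Water mass = 194.8 - 163.8 = 31.0 g
MC = 31.0 / 194.8 * 100 = 15.9138%

Final answer: 15.9138%


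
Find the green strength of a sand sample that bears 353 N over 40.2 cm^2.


Formula: Compressive Strength = Force / Area
Strength = 353 N / 40.2 cm^2 = 8.7811 N/cm^2

8.7811 N/cm^2


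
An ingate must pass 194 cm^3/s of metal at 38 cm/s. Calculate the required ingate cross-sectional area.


Formula: A_ingate = Q / v  (continuity equation)
A = 194 cm^3/s / 38 cm/s = 5.1053 cm^2

Answer: 5.1053 cm^2


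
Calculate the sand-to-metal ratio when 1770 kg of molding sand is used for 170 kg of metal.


Formula: Sand-to-Metal Ratio = W_sand / W_metal
Ratio = 1770 kg / 170 kg = 10.4118

10.4118


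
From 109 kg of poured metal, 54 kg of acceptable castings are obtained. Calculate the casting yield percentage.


Formula: Casting Yield = (W_good / W_total) * 100
Yield = (54 kg / 109 kg) * 100 = 49.5413%

49.5413%


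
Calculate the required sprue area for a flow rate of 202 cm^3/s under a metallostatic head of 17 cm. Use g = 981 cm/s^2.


Formula: v = sqrt(2*g*h), A = Q/v
Velocity: v = sqrt(2 * 981 * 17) = sqrt(33354) = 182.6308 cm/s
Sprue area: A = Q / v = 202 / 182.6308 = 1.1061 cm^2


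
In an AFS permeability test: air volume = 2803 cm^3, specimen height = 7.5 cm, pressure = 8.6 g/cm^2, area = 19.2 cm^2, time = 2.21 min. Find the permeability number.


Formula: Permeability Number P = (V * H) / (p * A * t)
Numerator: V * H = 2803 * 7.5 = 21022.5
Denominator: p * A * t = 8.6 * 19.2 * 2.21 = 364.9152
P = 21022.5 / 364.9152 = 57.6093

Answer: 57.6093


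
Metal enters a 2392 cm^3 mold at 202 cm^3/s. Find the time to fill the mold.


Formula: t_fill = V_mold / Q_flow
t = 2392 cm^3 / 202 cm^3/s = 11.8416 s


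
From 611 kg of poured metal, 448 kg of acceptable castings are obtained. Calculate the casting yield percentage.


Formula: Casting Yield = (W_good / W_total) * 100
Yield = (448 kg / 611 kg) * 100 = 73.3224%

73.3224%


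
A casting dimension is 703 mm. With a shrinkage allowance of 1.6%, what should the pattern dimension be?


Formula: L_pattern = L_casting * (1 + shrinkage_rate/100)
Shrinkage factor = 1 + 1.6/100 = 1.016
L_pattern = 703 mm * 1.016 = 714.2480 mm

Answer: 714.2480 mm


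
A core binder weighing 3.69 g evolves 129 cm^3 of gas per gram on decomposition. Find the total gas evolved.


Formula: V_gas = W_binder * gas_evolution_rate
V = 3.69 g * 129 cm^3/g = 476.0100 cm^3

Answer: 476.0100 cm^3


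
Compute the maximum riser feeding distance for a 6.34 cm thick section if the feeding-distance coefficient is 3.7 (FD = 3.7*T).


Formula: FD = 3.7 * T  (riser feeding-distance rule)
FD = 3.7 * 6.34 cm = 23.4580 cm

Answer: 23.4580 cm


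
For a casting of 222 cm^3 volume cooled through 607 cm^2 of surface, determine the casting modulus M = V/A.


Formula: Casting Modulus M = V / A
M = 222 cm^3 / 607 cm^2 = 0.3657 cm

Answer: 0.3657 cm


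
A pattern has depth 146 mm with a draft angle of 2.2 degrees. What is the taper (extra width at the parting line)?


Formula: taper = depth * tan(draft_angle)
tan(2.2 deg) = 0.0384161
taper = 146 mm * 0.0384161 = 5.6088 mm

Answer: 5.6088 mm


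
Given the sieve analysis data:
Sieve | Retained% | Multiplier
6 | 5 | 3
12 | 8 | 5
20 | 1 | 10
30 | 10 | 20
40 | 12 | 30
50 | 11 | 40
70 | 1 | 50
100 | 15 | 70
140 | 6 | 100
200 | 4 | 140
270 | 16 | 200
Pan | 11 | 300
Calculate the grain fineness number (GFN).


Formula: GFN = sum(pct * multiplier) / sum(pct)
sum(pct * multiplier) = 9825
sum(pct) = 100
GFN = 9825 / 100 = 98.25

Final answer: 98.25


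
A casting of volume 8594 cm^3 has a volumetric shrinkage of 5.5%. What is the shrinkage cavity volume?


Formula: V_shrink = V_casting * shrinkage_pct / 100
V_shrink = 8594 cm^3 * 5.5 / 100 = 472.6700 cm^3

Final answer: 472.6700 cm^3


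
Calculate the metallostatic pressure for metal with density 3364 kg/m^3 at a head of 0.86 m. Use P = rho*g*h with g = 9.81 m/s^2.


Formula: P = rho * g * h
rho * g = 3364 * 9.81 = 33000.84 N/m^3
P = 33000.84 * 0.86 = 28380.7224 Pa


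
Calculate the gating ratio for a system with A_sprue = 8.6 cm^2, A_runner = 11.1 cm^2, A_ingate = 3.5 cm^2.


Sprue:Runner:Ingate = 1 : 11.1/8.6 : 3.5/8.6 = 1:1.29:0.41

Final answer: 1:1.29:0.41


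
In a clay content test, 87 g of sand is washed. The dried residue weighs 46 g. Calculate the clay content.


Formula: Clay% = (W_total - W_washed) / W_total * 100
Clay mass = 87 - 46 = 41 g
Clay% = 41 / 87 * 100 = 47.1264%

Final answer: 47.1264%


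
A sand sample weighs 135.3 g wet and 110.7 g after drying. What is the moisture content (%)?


Formula: MC = (W_wet - W_dry) / W_wet * 100
Water mass = 135.3 - 110.7 = 24.6 g
MC = 24.6 / 135.3 * 100 = 18.1818%

Answer: 18.1818%


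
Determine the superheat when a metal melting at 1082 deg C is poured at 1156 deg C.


Formula: Superheat = T_pour - T_melt
Superheat = 1156 - 1082 = 74 deg C


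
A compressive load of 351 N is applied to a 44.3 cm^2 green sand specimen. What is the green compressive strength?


Formula: Compressive Strength = Force / Area
Strength = 351 N / 44.3 cm^2 = 7.9233 N/cm^2

Final answer: 7.9233 N/cm^2


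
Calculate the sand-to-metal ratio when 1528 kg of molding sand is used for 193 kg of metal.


Formula: Sand-to-Metal Ratio = W_sand / W_metal
Ratio = 1528 kg / 193 kg = 7.9171

Answer: 7.9171


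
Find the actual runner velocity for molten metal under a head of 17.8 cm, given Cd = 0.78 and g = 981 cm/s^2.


Formula: v = Cd * sqrt(2 * g * h)  (Torricelli with discharge coefficient)
2*g*h = 2 * 981 * 17.8 = 34923.6 cm^2/s^2
sqrt(34923.6) = 186.87857 cm/s
v = 0.78 * 186.87857 = 145.7653 cm/s
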